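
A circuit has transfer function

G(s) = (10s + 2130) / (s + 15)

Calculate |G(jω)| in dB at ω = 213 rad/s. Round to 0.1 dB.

23.0 dB

Substitute s = j213:
Numerator: 10(j213) + 2130 = 2130 + j2130
Denominator: (j213) + 15 = 15 + j213
|N| = √(2130² + 2130²) ≈ 3012.3, ∠N ≈ 45.00°
|D| = √(15² + 213²) ≈ 213.53, ∠D ≈ 85.97°
|G| = 3012.3 / 213.53 ≈ 14.107
Gain = 20 log₁₀(14.107) ≈ 22.99 dB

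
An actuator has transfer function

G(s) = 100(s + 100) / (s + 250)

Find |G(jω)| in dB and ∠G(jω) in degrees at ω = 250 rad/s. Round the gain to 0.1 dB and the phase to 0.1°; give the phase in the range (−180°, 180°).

At s = jω = j250:
zero (s+100): 100 + j250 → |·| = √(100²+250²) = √72500 ≈ 269.26, ∠ = arctan(250/100) ≈ 68.20°
pole (s+250): 250 + j250 → |·| = √(250²+250²) = √125000 ≈ 353.55, ∠ = arctan(250/250) ≈ 45.00°
|G| = 100 · 269.26 / 353.55 ≈ 76.159
Gain = 20 log₁₀(76.159) ≈ 37.63 dB
∠G = 68.20° − 45.00° = 23.20°

37.6 dB, 23.2°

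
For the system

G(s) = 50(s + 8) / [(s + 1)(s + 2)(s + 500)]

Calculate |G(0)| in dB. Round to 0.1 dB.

-8.0 dB

G(0) = 50·8 / (1·2·500) = 0.4
20 log₁₀(0.4) ≈ -7.96 dB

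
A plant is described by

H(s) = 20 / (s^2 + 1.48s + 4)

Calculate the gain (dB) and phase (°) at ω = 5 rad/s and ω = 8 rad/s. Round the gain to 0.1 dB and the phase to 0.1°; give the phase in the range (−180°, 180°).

ω = 5: -0.9 dB, -160.6°; ω = 8: -9.7 dB, -168.8°

At s = jω = j5:
quadratic: (j5)² + 1.48·j5 + 4 = -21 + j7.4 → |·| ≈ 22.266, ∠ ≈ 160.59°
|H| = 20 / 22.266 ≈ 0.89823
Gain = 20 log₁₀(0.89823) ≈ -0.93 dB
∠H = 0.00° − 160.59° = -160.59°

At s = jω = j8:
quadratic: (j8)² + 1.48·j8 + 4 = -60 + j11.84 → |·| ≈ 61.157, ∠ ≈ 168.84°
|H| = 20 / 61.157 ≈ 0.32703
Gain = 20 log₁₀(0.32703) ≈ -9.71 dB
∠H = 0.00° − 168.84° = -168.84°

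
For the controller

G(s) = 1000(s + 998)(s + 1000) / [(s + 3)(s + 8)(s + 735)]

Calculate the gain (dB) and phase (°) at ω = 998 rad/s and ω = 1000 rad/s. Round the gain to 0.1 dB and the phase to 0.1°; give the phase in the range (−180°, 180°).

At s = jω = j998:
zero (s+998): 998 + j998 → |·| = √(998²+998²) = √1992008 ≈ 1411.4, ∠ = arctan(998/998) ≈ 45.00°
zero (s+1000): 1000 + j998 → |·| = √(1000²+998²) = √1996004 ≈ 1412.8, ∠ = arctan(998/1000) ≈ 44.94°
pole (s+3): 3 + j998 → |·| = √(3²+998²) = √996013 ≈ 998, ∠ = arctan(998/3) ≈ 89.83°
pole (s+8): 8 + j998 → |·| = √(8²+998²) = √996068 ≈ 998.03, ∠ = arctan(998/8) ≈ 89.54°
pole (s+735): 735 + j998 → |·| = √(735²+998²) = √1536229 ≈ 1239.4, ∠ = arctan(998/735) ≈ 53.63°
|G| = 1000 · 1.994e+06 / 1.2345e+09 ≈ 1.6152
Gain = 20 log₁₀(1.6152) ≈ 4.16 dB
∠G = 89.94° − 233.00° = -143.06°

At s = jω = j1000:
zero (s+998): 998 + j1000 → |·| = √(998²+1000²) = √1996004 ≈ 1412.8, ∠ = arctan(1000/998) ≈ 45.06°
zero (s+1000): 1000 + j1000 → |·| = √(1000²+1000²) = √2000000 ≈ 1414.2, ∠ = arctan(1000/1000) ≈ 45.00°
pole (s+3): 3 + j1000 → |·| = √(3²+1000²) = √1000009 ≈ 1000, ∠ = arctan(1000/3) ≈ 89.83°
pole (s+8): 8 + j1000 → |·| = √(8²+1000²) = √1000064 ≈ 1000, ∠ = arctan(1000/8) ≈ 89.54°
pole (s+735): 735 + j1000 → |·| = √(735²+1000²) = √1540225 ≈ 1241.1, ∠ = arctan(1000/735) ≈ 53.68°
|G| = 1000 · 1.998e+06 / 1.2411e+09 ≈ 1.6099
Gain = 20 log₁₀(1.6099) ≈ 4.14 dB
∠G = 90.06° − 233.05° = -142.99°

ω = 998: 4.2 dB, -143.1°; ω = 1000: 4.1 dB, -143.0°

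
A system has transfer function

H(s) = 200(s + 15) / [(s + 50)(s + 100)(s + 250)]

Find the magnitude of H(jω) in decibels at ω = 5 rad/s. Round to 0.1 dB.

-52.0 dB

At s = jω = j5:
zero (s+15): 15 + j5 → |·| = √(15²+5²) = √250 ≈ 15.811, ∠ = arctan(5/15) ≈ 18.43°
pole (s+50): 50 + j5 → |·| = √(50²+5²) = √2525 ≈ 50.249, ∠ = arctan(5/50) ≈ 5.71°
pole (s+100): 100 + j5 → |·| = √(100²+5²) = √10025 ≈ 100.12, ∠ = arctan(5/100) ≈ 2.86°
pole (s+250): 250 + j5 → |·| = √(250²+5²) = √62525 ≈ 250.05, ∠ = arctan(5/250) ≈ 1.15°
|H| = 200 · 15.811 / 1.258e+06 ≈ 0.0025137
Gain = 20 log₁₀(0.0025137) ≈ -51.99 dB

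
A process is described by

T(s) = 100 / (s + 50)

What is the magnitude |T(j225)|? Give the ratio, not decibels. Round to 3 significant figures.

0.434

Substitute s = j225:
Numerator: 100 = 100 + j0
Denominator: (j225) + 50 = 50 + j225
|N| = √(100² + 0²) ≈ 100, ∠N ≈ 0.00°
|D| = √(50² + 225²) ≈ 230.49, ∠D ≈ 77.47°
|T| = 100 / 230.49 ≈ 0.43386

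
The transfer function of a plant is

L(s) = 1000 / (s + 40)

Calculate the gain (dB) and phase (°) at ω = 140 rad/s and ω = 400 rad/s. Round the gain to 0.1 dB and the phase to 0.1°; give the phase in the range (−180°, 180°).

ω = 140: 16.7 dB, -74.1°; ω = 400: 7.9 dB, -84.3°

Substitute s = j140:
Numerator: 1000 = 1000 + j0
Denominator: (j140) + 40 = 40 + j140
|N| = √(1000² + 0²) ≈ 1000, ∠N ≈ 0.00°
|D| = √(40² + 140²) ≈ 145.6, ∠D ≈ 74.05°
|L| = 1000 / 145.6 ≈ 6.8681
Gain = 20 log₁₀(6.8681) ≈ 16.74 dB
∠L = 0.00° − 74.05° = -74.05°

Substitute s = j400:
Numerator: 1000 = 1000 + j0
Denominator: (j400) + 40 = 40 + j400
|N| = √(1000² + 0²) ≈ 1000, ∠N ≈ 0.00°
|D| = √(40² + 400²) ≈ 402, ∠D ≈ 84.29°
|L| = 1000 / 402 ≈ 2.4876
Gain = 20 log₁₀(2.4876) ≈ 7.92 dB
∠L = 0.00° − 84.29° = -84.29°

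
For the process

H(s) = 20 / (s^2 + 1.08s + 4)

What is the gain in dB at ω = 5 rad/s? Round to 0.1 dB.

-0.7 dB

At s = jω = j5:
quadratic: (j5)² + 1.08·j5 + 4 = -21 + j5.4 → |·| ≈ 21.683, ∠ ≈ 165.58°
|H| = 20 / 21.683 ≈ 0.92238
Gain = 20 log₁₀(0.92238) ≈ -0.70 dB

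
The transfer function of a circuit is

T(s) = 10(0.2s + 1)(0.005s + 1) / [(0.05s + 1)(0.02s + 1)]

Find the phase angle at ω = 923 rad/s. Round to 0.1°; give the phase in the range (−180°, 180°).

At ω = 923 rad/s:
zero (1 + j923·0.2) = 1 + j184.6 → |·| ≈ 184.6, ∠ ≈ 89.69°
zero (1 + j923·0.005) = 1 + j4.615 → |·| ≈ 4.7221, ∠ ≈ 77.77°
pole (1 + j923·0.05) = 1 + j46.15 → |·| ≈ 46.161, ∠ ≈ 88.76°
pole (1 + j923·0.02) = 1 + j18.46 → |·| ≈ 18.487, ∠ ≈ 86.90°
∠T = (89.69° + 77.77°) − (88.76° + 86.90°) = -8.20°

-8.2°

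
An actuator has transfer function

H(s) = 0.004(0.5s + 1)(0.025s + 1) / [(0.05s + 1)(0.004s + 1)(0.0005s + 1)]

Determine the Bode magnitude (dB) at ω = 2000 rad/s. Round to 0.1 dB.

-15.1 dB

At ω = 2000 rad/s:
zero (1 + j2000·0.5) = 1 + j1000 → |·| ≈ 1000, ∠ ≈ 89.94°
zero (1 + j2000·0.025) = 1 + j50 → |·| ≈ 50.01, ∠ ≈ 88.85°
pole (1 + j2000·0.05) = 1 + j100 → |·| ≈ 100, ∠ ≈ 89.43°
pole (1 + j2000·0.004) = 1 + j8 → |·| ≈ 8.0623, ∠ ≈ 82.87°
pole (1 + j2000·0.0005) = 1 + j1 → |·| ≈ 1.4142, ∠ ≈ 45.00°
|H| = 0.004 · 1000 · 50.01 / (100 · 8.0623 · 1.4142) ≈ 0.17545
Gain = 20 log₁₀(0.17545) ≈ -15.12 dB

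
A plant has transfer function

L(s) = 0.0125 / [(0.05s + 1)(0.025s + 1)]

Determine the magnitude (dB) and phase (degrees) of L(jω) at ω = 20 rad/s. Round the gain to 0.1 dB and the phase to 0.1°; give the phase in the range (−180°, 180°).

At ω = 20 rad/s:
pole (1 + j20·0.05) = 1 + j1 → |·| ≈ 1.4142, ∠ ≈ 45.00°
pole (1 + j20·0.025) = 1 + j0.5 → |·| ≈ 1.118, ∠ ≈ 26.57°
|L| = 0.0125 · 1 / (1.4142 · 1.118) ≈ 0.007906
Gain = 20 log₁₀(0.007906) ≈ -42.04 dB
∠L = (0°) − (45.00° + 26.57°) = -71.57°

-42.0 dB, -71.6°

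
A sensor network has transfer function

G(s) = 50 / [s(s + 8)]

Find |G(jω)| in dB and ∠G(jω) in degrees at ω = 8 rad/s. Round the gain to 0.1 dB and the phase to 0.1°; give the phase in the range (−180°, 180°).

-5.2 dB, -135.0°

At s = jω = j8:
pole (s+8): 8 + j8 → |·| = √(8²+8²) = √128 ≈ 11.314, ∠ = arctan(8/8) ≈ 45.00°
pole at origin: |s| = 8, ∠ = 90.00° (in denominator)
|G| = 50 / 90.512 ≈ 0.55241
Gain = 20 log₁₀(0.55241) ≈ -5.15 dB
∠G = 0.00° − 135.00° = -135.00°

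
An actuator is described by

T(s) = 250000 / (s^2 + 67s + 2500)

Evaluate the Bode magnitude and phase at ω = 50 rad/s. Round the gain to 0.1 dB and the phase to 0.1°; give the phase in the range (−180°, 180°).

37.5 dB, -90.0°

At s = jω = j50:
quadratic: (j50)² + 67·j50 + 2500 = 0 + j3350 → |·| ≈ 3350, ∠ ≈ 90.00°
|T| = 250000 / 3350 ≈ 74.627
Gain = 20 log₁₀(74.627) ≈ 37.46 dB
∠T = 0.00° − 90.00° = -90.00°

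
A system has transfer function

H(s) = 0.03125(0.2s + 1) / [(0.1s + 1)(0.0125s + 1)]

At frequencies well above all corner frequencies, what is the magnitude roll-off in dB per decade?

Each pole contributes −20 dB/decade at high frequency; each zero contributes +20 dB/decade.
Net: 1 zero(s) − 2 pole(s) → -20 dB/decade.

-20 dB/decade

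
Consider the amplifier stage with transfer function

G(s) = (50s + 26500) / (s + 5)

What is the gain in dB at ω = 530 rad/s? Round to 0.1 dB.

37.0 dB

Substitute s = j530:
Numerator: 50(j530) + 26500 = 26500 + j26500
Denominator: (j530) + 5 = 5 + j530
|N| = √(26500² + 26500²) ≈ 37477, ∠N ≈ 45.00°
|D| = √(5² + 530²) ≈ 530.02, ∠D ≈ 89.46°
|G| = 37477 / 530.02 ≈ 70.709
Gain = 20 log₁₀(70.709) ≈ 36.99 dB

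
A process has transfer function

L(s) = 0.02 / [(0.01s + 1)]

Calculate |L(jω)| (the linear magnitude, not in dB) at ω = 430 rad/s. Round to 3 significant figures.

0.00453

At ω = 430 rad/s:
pole (1 + j430·0.01) = 1 + j4.3 → |·| ≈ 4.4147, ∠ ≈ 76.91°
|L| = 0.02 · 1 / (4.4147) ≈ 0.0045303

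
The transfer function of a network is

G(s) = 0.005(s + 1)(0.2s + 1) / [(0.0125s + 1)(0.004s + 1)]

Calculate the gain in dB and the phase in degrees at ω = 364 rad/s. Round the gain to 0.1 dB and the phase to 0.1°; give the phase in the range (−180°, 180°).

24.1 dB, 45.9°

At ω = 364 rad/s:
zero (1 + j364·1) = 1 + j364 → |·| ≈ 364, ∠ ≈ 89.84°
zero (1 + j364·0.2) = 1 + j72.8 → |·| ≈ 72.807, ∠ ≈ 89.21°
pole (1 + j364·0.0125) = 1 + j4.55 → |·| ≈ 4.6586, ∠ ≈ 77.60°
pole (1 + j364·0.004) = 1 + j1.456 → |·| ≈ 1.7663, ∠ ≈ 55.52°
|G| = 0.005 · 364 · 72.807 / (4.6586 · 1.7663) ≈ 16.104
Gain = 20 log₁₀(16.104) ≈ 24.14 dB
∠G = (89.84° + 89.21°) − (77.60° + 55.52°) = 45.93°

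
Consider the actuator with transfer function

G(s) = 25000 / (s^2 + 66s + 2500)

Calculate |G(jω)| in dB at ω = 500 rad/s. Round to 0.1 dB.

At s = jω = j500:
quadratic: (j500)² + 66·j500 + 2500 = -247500 + j33000 → |·| ≈ 2.4969e+05, ∠ ≈ 172.41°
|G| = 25000 / 2.4969e+05 ≈ 0.10012
Gain = 20 log₁₀(0.10012) ≈ -19.99 dB

-20.0 dB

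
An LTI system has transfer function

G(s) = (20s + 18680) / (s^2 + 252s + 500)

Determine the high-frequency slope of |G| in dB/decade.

-20 dB/decade

Each pole contributes −20 dB/decade at high frequency; each zero contributes +20 dB/decade.
Net: 1 zero(s) − 2 pole(s) → -20 dB/decade.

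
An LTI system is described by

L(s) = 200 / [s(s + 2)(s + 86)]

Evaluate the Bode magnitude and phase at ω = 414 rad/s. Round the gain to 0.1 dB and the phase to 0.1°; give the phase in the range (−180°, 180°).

-111.2 dB, 102.0°

At s = jω = j414:
pole (s+2): 2 + j414 → |·| = √(2²+414²) = √171400 ≈ 414, ∠ = arctan(414/2) ≈ 89.72°
pole (s+86): 86 + j414 → |·| = √(86²+414²) = √178792 ≈ 422.84, ∠ = arctan(414/86) ≈ 78.26°
pole at origin: |s| = 414, ∠ = 90.00° (in denominator)
|L| = 200 / 7.2473e+07 ≈ 2.7596e-06
Gain = 20 log₁₀(2.7596e-06) ≈ -111.18 dB
∠L = 0.00° − 257.98° = -257.98° ≡ 102.02° (principal value)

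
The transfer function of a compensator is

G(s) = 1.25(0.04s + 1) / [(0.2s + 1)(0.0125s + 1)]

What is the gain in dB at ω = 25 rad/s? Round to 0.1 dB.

At ω = 25 rad/s:
zero (1 + j25·0.04) = 1 + j1 → |·| ≈ 1.4142, ∠ ≈ 45.00°
pole (1 + j25·0.2) = 1 + j5 → |·| ≈ 5.099, ∠ ≈ 78.69°
pole (1 + j25·0.0125) = 1 + j0.3125 → |·| ≈ 1.0477, ∠ ≈ 17.35°
|G| = 1.25 · 1.4142 / (5.099 · 1.0477) ≈ 0.3309
Gain = 20 log₁₀(0.3309) ≈ -9.61 dB

-9.6 dB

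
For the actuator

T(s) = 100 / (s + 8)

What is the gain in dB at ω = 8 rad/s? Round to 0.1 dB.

18.9 dB

At s = jω = j8:
pole (s+8): 8 + j8 → |·| = √(8²+8²) = √128 ≈ 11.314, ∠ = arctan(8/8) ≈ 45.00°
|T| = 100 / 11.314 ≈ 8.8386
Gain = 20 log₁₀(8.8386) ≈ 18.93 dB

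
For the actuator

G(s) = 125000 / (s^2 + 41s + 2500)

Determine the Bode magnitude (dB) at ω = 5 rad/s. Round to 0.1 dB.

At s = jω = j5:
quadratic: (j5)² + 41·j5 + 2500 = 2475 + j205 → |·| ≈ 2483.5, ∠ ≈ 4.73°
|G| = 125000 / 2483.5 ≈ 50.332
Gain = 20 log₁₀(50.332) ≈ 34.04 dB

34.0 dB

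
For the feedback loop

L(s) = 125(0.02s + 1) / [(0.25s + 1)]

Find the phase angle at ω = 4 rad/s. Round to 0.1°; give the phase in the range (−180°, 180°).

At ω = 4 rad/s:
zero (1 + j4·0.02) = 1 + j0.08 → |·| ≈ 1.0032, ∠ ≈ 4.57°
pole (1 + j4·0.25) = 1 + j1 → |·| ≈ 1.4142, ∠ ≈ 45.00°
∠L = (4.57°) − (45.00°) = -40.43°

-40.4°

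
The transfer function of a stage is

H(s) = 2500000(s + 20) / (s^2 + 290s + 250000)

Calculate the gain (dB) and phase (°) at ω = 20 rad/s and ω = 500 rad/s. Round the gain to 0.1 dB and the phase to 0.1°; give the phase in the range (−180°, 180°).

At s = jω = j20:
zero (s+20): 20 + j20 → |·| = √(20²+20²) = √800 ≈ 28.284, ∠ = arctan(20/20) ≈ 45.00°
quadratic: (j20)² + 290·j20 + 250000 = 249600 + j5800 → |·| ≈ 2.4967e+05, ∠ ≈ 1.33°
|H| = 2500000 · 28.284 / 2.4967e+05 ≈ 283.21
Gain = 20 log₁₀(283.21) ≈ 49.04 dB
∠H = 45.00° − 1.33° = 43.67°

At s = jω = j500:
zero (s+20): 20 + j500 → |·| = √(20²+500²) = √250400 ≈ 500.4, ∠ = arctan(500/20) ≈ 87.71°
quadratic: (j500)² + 290·j500 + 250000 = 0 + j145000 → |·| ≈ 1.45e+05, ∠ ≈ 90.00°
|H| = 2500000 · 500.4 / 1.45e+05 ≈ 8627.6
Gain = 20 log₁₀(8627.6) ≈ 78.72 dB
∠H = 87.71° − 90.00° = -2.29°

ω = 20: 49.0 dB, 43.7°; ω = 500: 78.7 dB, -2.3°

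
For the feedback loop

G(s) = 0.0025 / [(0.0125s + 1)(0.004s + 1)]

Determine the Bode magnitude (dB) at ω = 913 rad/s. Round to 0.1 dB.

-84.8 dB

At ω = 913 rad/s:
pole (1 + j913·0.0125) = 1 + j11.4125 → |·| ≈ 11.456, ∠ ≈ 84.99°
pole (1 + j913·0.004) = 1 + j3.652 → |·| ≈ 3.7864, ∠ ≈ 74.69°
|G| = 0.0025 · 1 / (11.456 · 3.7864) ≈ 5.7634e-05
Gain = 20 log₁₀(5.7634e-05) ≈ -84.79 dB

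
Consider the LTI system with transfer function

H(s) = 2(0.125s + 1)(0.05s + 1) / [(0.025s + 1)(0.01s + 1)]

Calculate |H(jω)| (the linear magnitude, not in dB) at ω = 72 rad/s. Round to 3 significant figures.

At ω = 72 rad/s:
zero (1 + j72·0.125) = 1 + j9 → |·| ≈ 9.0554, ∠ ≈ 83.66°
zero (1 + j72·0.05) = 1 + j3.6 → |·| ≈ 3.7363, ∠ ≈ 74.48°
pole (1 + j72·0.025) = 1 + j1.8 → |·| ≈ 2.0591, ∠ ≈ 60.95°
pole (1 + j72·0.01) = 1 + j0.72 → |·| ≈ 1.2322, ∠ ≈ 35.75°
|H| = 2 · 9.0554 · 3.7363 / (2.0591 · 1.2322) ≈ 26.67

26.7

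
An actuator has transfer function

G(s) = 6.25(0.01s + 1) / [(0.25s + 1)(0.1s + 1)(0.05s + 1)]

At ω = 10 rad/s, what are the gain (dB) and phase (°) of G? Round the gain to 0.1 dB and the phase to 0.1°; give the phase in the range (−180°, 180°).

3.4 dB, -134.1°

At ω = 10 rad/s:
zero (1 + j10·0.01) = 1 + j0.1 → |·| ≈ 1.005, ∠ ≈ 5.71°
pole (1 + j10·0.25) = 1 + j2.5 → |·| ≈ 2.6926, ∠ ≈ 68.20°
pole (1 + j10·0.1) = 1 + j1 → |·| ≈ 1.4142, ∠ ≈ 45.00°
pole (1 + j10·0.05) = 1 + j0.5 → |·| ≈ 1.118, ∠ ≈ 26.57°
|G| = 6.25 · 1.005 / (2.6926 · 1.4142 · 1.118) ≈ 1.4754
Gain = 20 log₁₀(1.4754) ≈ 3.38 dB
∠G = (5.71°) − (68.20° + 45.00° + 26.57°) = -134.06°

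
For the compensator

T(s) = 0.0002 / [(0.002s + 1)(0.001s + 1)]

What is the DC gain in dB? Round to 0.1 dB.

-74.0 dB

T(0) = 0.0002 · 1 / 1 = 0.0002
20 log₁₀(0.0002) ≈ -73.98 dB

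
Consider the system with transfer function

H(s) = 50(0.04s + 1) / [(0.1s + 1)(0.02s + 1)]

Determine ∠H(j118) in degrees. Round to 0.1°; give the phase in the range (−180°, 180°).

-74.2°

At ω = 118 rad/s:
zero (1 + j118·0.04) = 1 + j4.72 → |·| ≈ 4.8248, ∠ ≈ 78.04°
pole (1 + j118·0.1) = 1 + j11.8 → |·| ≈ 11.842, ∠ ≈ 85.16°
pole (1 + j118·0.02) = 1 + j2.36 → |·| ≈ 2.5631, ∠ ≈ 67.04°
∠H = (78.04°) − (85.16° + 67.04°) = -74.16°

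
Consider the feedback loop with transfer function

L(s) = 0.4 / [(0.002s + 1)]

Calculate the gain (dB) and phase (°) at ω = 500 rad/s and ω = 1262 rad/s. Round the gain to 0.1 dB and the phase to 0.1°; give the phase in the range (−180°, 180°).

At ω = 500 rad/s:
pole (1 + j500·0.002) = 1 + j1 → |·| ≈ 1.4142, ∠ ≈ 45.00°
|L| = 0.4 · 1 / (1.4142) ≈ 0.28285
Gain = 20 log₁₀(0.28285) ≈ -10.97 dB
∠L = (0°) − (45.00°) = -45.00°

At ω = 1262 rad/s:
pole (1 + j1262·0.002) = 1 + j2.524 → |·| ≈ 2.7149, ∠ ≈ 68.39°
|L| = 0.4 · 1 / (2.7149) ≈ 0.14734
Gain = 20 log₁₀(0.14734) ≈ -16.63 dB
∠L = (0°) − (68.39°) = -68.39°

ω = 500: -11.0 dB, -45.0°; ω = 1262: -16.6 dB, -68.4°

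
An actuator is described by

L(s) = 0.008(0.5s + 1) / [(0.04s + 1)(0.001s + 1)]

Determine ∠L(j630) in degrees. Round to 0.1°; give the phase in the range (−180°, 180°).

At ω = 630 rad/s:
zero (1 + j630·0.5) = 1 + j315 → |·| ≈ 315, ∠ ≈ 89.82°
pole (1 + j630·0.04) = 1 + j25.2 → |·| ≈ 25.22, ∠ ≈ 87.73°
pole (1 + j630·0.001) = 1 + j0.63 → |·| ≈ 1.1819, ∠ ≈ 32.21°
∠L = (89.82°) − (87.73° + 32.21°) = -30.12°

-30.1°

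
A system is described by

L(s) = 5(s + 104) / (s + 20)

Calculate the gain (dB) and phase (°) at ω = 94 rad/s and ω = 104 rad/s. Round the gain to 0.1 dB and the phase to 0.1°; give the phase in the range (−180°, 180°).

ω = 94: 17.3 dB, -35.9°; ω = 104: 16.8 dB, -34.1°

At s = jω = j94:
zero (s+104): 104 + j94 → |·| = √(104²+94²) = √19652 ≈ 140.19, ∠ = arctan(94/104) ≈ 42.11°
pole (s+20): 20 + j94 → |·| = √(20²+94²) = √9236 ≈ 96.104, ∠ = arctan(94/20) ≈ 77.99°
|L| = 5 · 140.19 / 96.104 ≈ 7.2937
Gain = 20 log₁₀(7.2937) ≈ 17.26 dB
∠L = 42.11° − 77.99° = -35.88°

At s = jω = j104:
zero (s+104): 104 + j104 → |·| = √(104²+104²) = √21632 ≈ 147.08, ∠ = arctan(104/104) ≈ 45.00°
pole (s+20): 20 + j104 → |·| = √(20²+104²) = √11216 ≈ 105.91, ∠ = arctan(104/20) ≈ 79.11°
|L| = 5 · 147.08 / 105.91 ≈ 6.9436
Gain = 20 log₁₀(6.9436) ≈ 16.83 dB
∠L = 45.00° − 79.11° = -34.11°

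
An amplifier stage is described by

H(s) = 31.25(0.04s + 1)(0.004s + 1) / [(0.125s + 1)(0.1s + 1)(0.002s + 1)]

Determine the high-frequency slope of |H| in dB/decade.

Each pole contributes −20 dB/decade at high frequency; each zero contributes +20 dB/decade.
Net: 2 zero(s) − 3 pole(s) → -20 dB/decade.

-20 dB/decade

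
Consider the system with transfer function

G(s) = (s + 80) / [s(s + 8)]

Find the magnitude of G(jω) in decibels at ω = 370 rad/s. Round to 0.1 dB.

-51.2 dB

At s = jω = j370:
zero (s+80): 80 + j370 → |·| = √(80²+370²) = √143300 ≈ 378.55, ∠ = arctan(370/80) ≈ 77.80°
pole (s+8): 8 + j370 → |·| = √(8²+370²) = √136964 ≈ 370.09, ∠ = arctan(370/8) ≈ 88.76°
pole at origin: |s| = 370, ∠ = 90.00° (in denominator)
|G| = 1 · 378.55 / 1.3693e+05 ≈ 0.0027646
Gain = 20 log₁₀(0.0027646) ≈ -51.17 dB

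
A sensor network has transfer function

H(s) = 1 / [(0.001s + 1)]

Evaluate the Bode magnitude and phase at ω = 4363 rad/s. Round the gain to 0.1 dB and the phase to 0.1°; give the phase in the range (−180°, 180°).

-13.0 dB, -77.1°

At ω = 4363 rad/s:
pole (1 + j4363·0.001) = 1 + j4.363 → |·| ≈ 4.4761, ∠ ≈ 77.09°
|H| = 1 · 1 / (4.4761) ≈ 0.22341
Gain = 20 log₁₀(0.22341) ≈ -13.02 dB
∠H = (0°) − (77.09°) = -77.09°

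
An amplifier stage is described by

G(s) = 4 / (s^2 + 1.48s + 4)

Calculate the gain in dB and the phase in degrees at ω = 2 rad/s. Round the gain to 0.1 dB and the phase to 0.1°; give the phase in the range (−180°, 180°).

2.6 dB, -90.0°

At s = jω = j2:
quadratic: (j2)² + 1.48·j2 + 4 = 0 + j2.96 → |·| ≈ 2.96, ∠ ≈ 90.00°
|G| = 4 / 2.96 ≈ 1.3514
Gain = 20 log₁₀(1.3514) ≈ 2.62 dB
∠G = 0.00° − 90.00° = -90.00°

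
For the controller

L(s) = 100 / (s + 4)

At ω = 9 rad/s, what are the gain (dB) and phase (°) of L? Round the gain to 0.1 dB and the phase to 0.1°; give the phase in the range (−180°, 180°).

At s = jω = j9:
pole (s+4): 4 + j9 → |·| = √(4²+9²) = √97 ≈ 9.8489, ∠ = arctan(9/4) ≈ 66.04°
|L| = 100 / 9.8489 ≈ 10.153
Gain = 20 log₁₀(10.153) ≈ 20.13 dB
∠L = 0.00° − 66.04° = -66.04°

20.1 dB, -66.0°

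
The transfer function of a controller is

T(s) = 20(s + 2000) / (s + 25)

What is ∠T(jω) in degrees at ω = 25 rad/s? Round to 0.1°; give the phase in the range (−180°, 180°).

-44.3°

At s = jω = j25:
zero (s+2000): 2000 + j25 → |·| = √(2000²+25²) = √4000625 ≈ 2000.2, ∠ = arctan(25/2000) ≈ 0.72°
pole (s+25): 25 + j25 → |·| = √(25²+25²) = √1250 ≈ 35.355, ∠ = arctan(25/25) ≈ 45.00°
∠T = 0.72° − 45.00° = -44.28°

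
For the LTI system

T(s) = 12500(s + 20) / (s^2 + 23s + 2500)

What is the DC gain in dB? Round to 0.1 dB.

T(0) = 12500·20 / 2500 = 100
20 log₁₀(100) ≈ 40.00 dB

40.0 dB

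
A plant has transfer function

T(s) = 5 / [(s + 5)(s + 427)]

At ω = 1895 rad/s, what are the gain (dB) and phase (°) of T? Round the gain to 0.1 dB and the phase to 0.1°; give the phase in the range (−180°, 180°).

At s = jω = j1895:
pole (s+5): 5 + j1895 → |·| = √(5²+1895²) = √3591050 ≈ 1895, ∠ = arctan(1895/5) ≈ 89.85°
pole (s+427): 427 + j1895 → |·| = √(427²+1895²) = √3773354 ≈ 1942.5, ∠ = arctan(1895/427) ≈ 77.30°
|T| = 5 / 3.681e+06 ≈ 1.3583e-06
Gain = 20 log₁₀(1.3583e-06) ≈ -117.34 dB
∠T = 0.00° − 167.15° = -167.15°

-117.3 dB, -167.2°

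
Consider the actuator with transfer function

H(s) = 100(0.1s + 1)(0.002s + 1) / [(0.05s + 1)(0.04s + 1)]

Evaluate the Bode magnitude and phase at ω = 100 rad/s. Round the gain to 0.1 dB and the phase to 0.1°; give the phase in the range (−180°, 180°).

33.8 dB, -59.1°

At ω = 100 rad/s:
zero (1 + j100·0.1) = 1 + j10 → |·| ≈ 10.05, ∠ ≈ 84.29°
zero (1 + j100·0.002) = 1 + j0.2 → |·| ≈ 1.0198, ∠ ≈ 11.31°
pole (1 + j100·0.05) = 1 + j5 → |·| ≈ 5.099, ∠ ≈ 78.69°
pole (1 + j100·0.04) = 1 + j4 → |·| ≈ 4.1231, ∠ ≈ 75.96°
|H| = 100 · 10.05 · 1.0198 / (5.099 · 4.1231) ≈ 48.75
Gain = 20 log₁₀(48.75) ≈ 33.76 dB
∠H = (84.29° + 11.31°) − (78.69° + 75.96°) = -59.05°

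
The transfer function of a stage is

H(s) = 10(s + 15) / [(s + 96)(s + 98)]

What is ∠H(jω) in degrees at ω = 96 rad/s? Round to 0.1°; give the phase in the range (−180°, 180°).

At s = jω = j96:
zero (s+15): 15 + j96 → |·| = √(15²+96²) = √9441 ≈ 97.165, ∠ = arctan(96/15) ≈ 81.12°
pole (s+96): 96 + j96 → |·| = √(96²+96²) = √18432 ≈ 135.76, ∠ = arctan(96/96) ≈ 45.00°
pole (s+98): 98 + j96 → |·| = √(98²+96²) = √18820 ≈ 137.19, ∠ = arctan(96/98) ≈ 44.41°
∠H = 81.12° − 89.41° = -8.29°

-8.3°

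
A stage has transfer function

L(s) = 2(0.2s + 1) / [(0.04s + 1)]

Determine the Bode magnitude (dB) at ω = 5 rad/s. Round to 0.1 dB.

8.9 dB

At ω = 5 rad/s:
zero (1 + j5·0.2) = 1 + j1 → |·| ≈ 1.4142, ∠ ≈ 45.00°
pole (1 + j5·0.04) = 1 + j0.2 → |·| ≈ 1.0198, ∠ ≈ 11.31°
|L| = 2 · 1.4142 / (1.0198) ≈ 2.7735
Gain = 20 log₁₀(2.7735) ≈ 8.86 dB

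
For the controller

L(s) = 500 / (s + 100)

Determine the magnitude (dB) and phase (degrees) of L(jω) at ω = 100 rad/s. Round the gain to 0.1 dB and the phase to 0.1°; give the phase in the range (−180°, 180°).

Substitute s = j100:
Numerator: 500 = 500 + j0
Denominator: (j100) + 100 = 100 + j100
|N| = √(500² + 0²) ≈ 500, ∠N ≈ 0.00°
|D| = √(100² + 100²) ≈ 141.42, ∠D ≈ 45.00°
|L| = 500 / 141.42 ≈ 3.5356
Gain = 20 log₁₀(3.5356) ≈ 10.97 dB
∠L = 0.00° − 45.00° = -45.00°

11.0 dB, -45.0°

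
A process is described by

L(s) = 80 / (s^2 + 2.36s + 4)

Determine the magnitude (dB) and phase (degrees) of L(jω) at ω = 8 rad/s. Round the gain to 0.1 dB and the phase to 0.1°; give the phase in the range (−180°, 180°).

At s = jω = j8:
quadratic: (j8)² + 2.36·j8 + 4 = -60 + j18.88 → |·| ≈ 62.9, ∠ ≈ 162.53°
|L| = 80 / 62.9 ≈ 1.2719
Gain = 20 log₁₀(1.2719) ≈ 2.09 dB
∠L = 0.00° − 162.53° = -162.53°

2.1 dB, -162.5°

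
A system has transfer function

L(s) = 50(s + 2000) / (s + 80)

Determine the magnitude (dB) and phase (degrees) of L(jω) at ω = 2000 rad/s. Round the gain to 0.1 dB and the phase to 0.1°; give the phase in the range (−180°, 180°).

At s = jω = j2000:
zero (s+2000): 2000 + j2000 → |·| = √(2000²+2000²) = √8000000 ≈ 2828.4, ∠ = arctan(2000/2000) ≈ 45.00°
pole (s+80): 80 + j2000 → |·| = √(80²+2000²) = √4006400 ≈ 2001.6, ∠ = arctan(2000/80) ≈ 87.71°
|L| = 50 · 2828.4 / 2001.6 ≈ 70.653
Gain = 20 log₁₀(70.653) ≈ 36.98 dB
∠L = 45.00° − 87.71° = -42.71°

37.0 dB, -42.7°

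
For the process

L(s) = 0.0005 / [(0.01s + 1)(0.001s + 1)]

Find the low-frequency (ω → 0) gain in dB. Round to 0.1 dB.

-66.0 dB

L(0) = 0.0005 · 1 / 1 = 0.0005
20 log₁₀(0.0005) ≈ -66.02 dB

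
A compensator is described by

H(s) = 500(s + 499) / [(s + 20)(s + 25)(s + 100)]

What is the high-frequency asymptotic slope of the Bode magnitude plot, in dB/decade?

-40 dB/decade

Each pole contributes −20 dB/decade at high frequency; each zero contributes +20 dB/decade.
Net: 1 zero(s) − 3 pole(s) → -40 dB/decade.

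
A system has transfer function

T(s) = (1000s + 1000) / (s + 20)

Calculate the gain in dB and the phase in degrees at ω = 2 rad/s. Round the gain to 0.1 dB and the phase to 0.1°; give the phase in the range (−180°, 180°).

Substitute s = j2:
Numerator: 1000(j2) + 1000 = 1000 + j2000
Denominator: (j2) + 20 = 20 + j2
|N| = √(1000² + 2000²) ≈ 2236.1, ∠N ≈ 63.43°
|D| = √(20² + 2²) ≈ 20.1, ∠D ≈ 5.71°
|T| = 2236.1 / 20.1 ≈ 111.25
Gain = 20 log₁₀(111.25) ≈ 40.93 dB
∠T = 63.43° − 5.71° = 57.72°

40.9 dB, 57.7°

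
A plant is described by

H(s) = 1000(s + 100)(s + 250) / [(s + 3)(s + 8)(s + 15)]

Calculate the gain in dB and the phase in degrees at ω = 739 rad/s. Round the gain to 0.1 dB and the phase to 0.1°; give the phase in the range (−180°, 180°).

3.2 dB, -114.4°

At s = jω = j739:
zero (s+100): 100 + j739 → |·| = √(100²+739²) = √556121 ≈ 745.74, ∠ = arctan(739/100) ≈ 82.29°
zero (s+250): 250 + j739 → |·| = √(250²+739²) = √608621 ≈ 780.14, ∠ = arctan(739/250) ≈ 71.31°
pole (s+3): 3 + j739 → |·| = √(3²+739²) = √546130 ≈ 739.01, ∠ = arctan(739/3) ≈ 89.77°
pole (s+8): 8 + j739 → |·| = √(8²+739²) = √546185 ≈ 739.04, ∠ = arctan(739/8) ≈ 89.38°
pole (s+15): 15 + j739 → |·| = √(15²+739²) = √546346 ≈ 739.15, ∠ = arctan(739/15) ≈ 88.84°
|H| = 1000 · 5.8178e+05 / 4.0369e+08 ≈ 1.4412
Gain = 20 log₁₀(1.4412) ≈ 3.17 dB
∠H = 153.60° − 267.99° = -114.39°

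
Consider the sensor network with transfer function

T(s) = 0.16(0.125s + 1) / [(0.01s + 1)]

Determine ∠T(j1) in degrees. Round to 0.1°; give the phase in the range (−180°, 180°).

6.6°

At ω = 1 rad/s:
zero (1 + j1·0.125) = 1 + j0.125 → |·| ≈ 1.0078, ∠ ≈ 7.13°
pole (1 + j1·0.01) = 1 + j0.01 → |·| ≈ 1, ∠ ≈ 0.57°
∠T = (7.13°) − (0.57°) = 6.56°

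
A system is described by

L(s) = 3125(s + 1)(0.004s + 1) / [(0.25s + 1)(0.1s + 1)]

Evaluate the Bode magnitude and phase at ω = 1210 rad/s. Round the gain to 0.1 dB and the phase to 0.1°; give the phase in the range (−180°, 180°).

At ω = 1210 rad/s:
zero (1 + j1210·1) = 1 + j1210 → |·| ≈ 1210, ∠ ≈ 89.95°
zero (1 + j1210·0.004) = 1 + j4.84 → |·| ≈ 4.9422, ∠ ≈ 78.33°
pole (1 + j1210·0.25) = 1 + j302.5 → |·| ≈ 302.5, ∠ ≈ 89.81°
pole (1 + j1210·0.1) = 1 + j121 → |·| ≈ 121, ∠ ≈ 89.53°
|L| = 3125 · 1210 · 4.9422 / (302.5 · 121) ≈ 510.56
Gain = 20 log₁₀(510.56) ≈ 54.16 dB
∠L = (89.95° + 78.33°) − (89.81° + 89.53°) = -11.06°

54.2 dB, -11.1°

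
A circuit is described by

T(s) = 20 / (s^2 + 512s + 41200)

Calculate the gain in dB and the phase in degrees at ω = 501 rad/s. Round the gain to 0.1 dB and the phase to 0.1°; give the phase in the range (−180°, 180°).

Substitute s = j501:
Numerator: 20 = 20 + j0
Denominator: (j501)^2 + 512(j501) + 41200 = -209801 + j256512
|N| = √(20² + 0²) ≈ 20, ∠N ≈ 0.00°
|D| = √(209801² + 256512²) ≈ 3.3138e+05, ∠D ≈ 129.28°
|T| = 20 / 3.3138e+05 ≈ 6.0354e-05
Gain = 20 log₁₀(6.0354e-05) ≈ -84.39 dB
∠T = 0.00° − 129.28° = -129.28°

-84.4 dB, -129.3°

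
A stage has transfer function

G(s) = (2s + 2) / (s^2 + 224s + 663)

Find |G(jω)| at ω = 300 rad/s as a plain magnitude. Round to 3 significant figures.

0.00537

Substitute s = j300:
Numerator: 2(j300) + 2 = 2 + j600
Denominator: (j300)^2 + 224(j300) + 663 = -89337 + j67200
|N| = √(2² + 600²) ≈ 600, ∠N ≈ 89.81°
|D| = √(89337² + 67200²) ≈ 1.1179e+05, ∠D ≈ 143.05°
|G| = 600 / 1.1179e+05 ≈ 0.0053672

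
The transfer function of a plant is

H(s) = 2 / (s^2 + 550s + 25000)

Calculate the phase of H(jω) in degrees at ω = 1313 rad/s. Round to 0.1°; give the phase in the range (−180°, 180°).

-157.0°

Substitute s = j1313:
Numerator: 2 = 2 + j0
Denominator: (j1313)^2 + 550(j1313) + 25000 = -1698969 + j722150
|N| = √(2² + 0²) ≈ 2, ∠N ≈ 0.00°
|D| = √(1698969² + 722150²) ≈ 1.8461e+06, ∠D ≈ 156.97°
∠H = 0.00° − 156.97° = -156.97°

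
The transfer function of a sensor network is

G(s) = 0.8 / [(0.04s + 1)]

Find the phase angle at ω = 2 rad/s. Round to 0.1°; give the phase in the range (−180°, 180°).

-4.6°

At ω = 2 rad/s:
pole (1 + j2·0.04) = 1 + j0.08 → |·| ≈ 1.0032, ∠ ≈ 4.57°
∠G = (0°) − (4.57°) = -4.57°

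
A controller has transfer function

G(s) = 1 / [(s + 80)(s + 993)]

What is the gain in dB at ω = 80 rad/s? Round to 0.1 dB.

At s = jω = j80:
pole (s+80): 80 + j80 → |·| = √(80²+80²) = √12800 ≈ 113.14, ∠ = arctan(80/80) ≈ 45.00°
pole (s+993): 993 + j80 → |·| = √(993²+80²) = √992449 ≈ 996.22, ∠ = arctan(80/993) ≈ 4.61°
|G| = 1 / 1.1271e+05 ≈ 8.8723e-06
Gain = 20 log₁₀(8.8723e-06) ≈ -101.04 dB

-101.0 dB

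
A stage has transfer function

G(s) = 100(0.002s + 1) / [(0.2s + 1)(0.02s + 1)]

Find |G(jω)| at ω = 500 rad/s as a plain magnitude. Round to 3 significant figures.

0.141

At ω = 500 rad/s:
zero (1 + j500·0.002) = 1 + j1 → |·| ≈ 1.4142, ∠ ≈ 45.00°
pole (1 + j500·0.2) = 1 + j100 → |·| ≈ 100, ∠ ≈ 89.43°
pole (1 + j500·0.02) = 1 + j10 → |·| ≈ 10.05, ∠ ≈ 84.29°
|G| = 100 · 1.4142 / (100 · 10.05) ≈ 0.14072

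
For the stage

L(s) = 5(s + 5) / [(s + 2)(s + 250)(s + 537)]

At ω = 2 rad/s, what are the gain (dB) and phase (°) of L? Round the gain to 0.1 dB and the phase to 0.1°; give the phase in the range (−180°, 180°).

At s = jω = j2:
zero (s+5): 5 + j2 → |·| = √(5²+2²) = √29 ≈ 5.3852, ∠ = arctan(2/5) ≈ 21.80°
pole (s+2): 2 + j2 → |·| = √(2²+2²) = √8 ≈ 2.8284, ∠ = arctan(2/2) ≈ 45.00°
pole (s+250): 250 + j2 → |·| = √(250²+2²) = √62504 ≈ 250.01, ∠ = arctan(2/250) ≈ 0.46°
pole (s+537): 537 + j2 → |·| = √(537²+2²) = √288373 ≈ 537, ∠ = arctan(2/537) ≈ 0.21°
|L| = 5 · 5.3852 / 3.7973e+05 ≈ 7.0908e-05
Gain = 20 log₁₀(7.0908e-05) ≈ -82.99 dB
∠L = 21.80° − 45.67° = -23.87°

-83.0 dB, -23.9°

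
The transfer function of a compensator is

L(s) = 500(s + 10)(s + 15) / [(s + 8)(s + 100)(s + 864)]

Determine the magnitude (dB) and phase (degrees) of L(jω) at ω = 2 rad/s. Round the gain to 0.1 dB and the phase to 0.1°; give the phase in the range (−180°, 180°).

-19.3 dB, 3.6°

At s = jω = j2:
zero (s+10): 10 + j2 → |·| = √(10²+2²) = √104 ≈ 10.198, ∠ = arctan(2/10) ≈ 11.31°
zero (s+15): 15 + j2 → |·| = √(15²+2²) = √229 ≈ 15.133, ∠ = arctan(2/15) ≈ 7.59°
pole (s+8): 8 + j2 → |·| = √(8²+2²) = √68 ≈ 8.2462, ∠ = arctan(2/8) ≈ 14.04°
pole (s+100): 100 + j2 → |·| = √(100²+2²) = √10004 ≈ 100.02, ∠ = arctan(2/100) ≈ 1.15°
pole (s+864): 864 + j2 → |·| = √(864²+2²) = √746500 ≈ 864, ∠ = arctan(2/864) ≈ 0.13°
|L| = 500 · 154.33 / 7.1261e+05 ≈ 0.10829
Gain = 20 log₁₀(0.10829) ≈ -19.31 dB
∠L = 18.90° − 15.32° = 3.58°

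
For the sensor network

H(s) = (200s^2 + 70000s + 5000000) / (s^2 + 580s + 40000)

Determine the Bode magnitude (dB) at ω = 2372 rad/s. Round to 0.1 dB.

Substitute s = j2372:
Numerator: 200(j2372)^2 + 70000(j2372) + 5000000 = -1120276800 + j166040000
Denominator: (j2372)^2 + 580(j2372) + 40000 = -5586384 + j1375760
|N| = √(1120276800² + 166040000²) ≈ 1.1325e+09, ∠N ≈ 171.57°
|D| = √(5586384² + 1375760²) ≈ 5.7533e+06, ∠D ≈ 166.17°
|H| = 1.1325e+09 / 5.7533e+06 ≈ 196.84
Gain = 20 log₁₀(196.84) ≈ 45.88 dB

45.9 dB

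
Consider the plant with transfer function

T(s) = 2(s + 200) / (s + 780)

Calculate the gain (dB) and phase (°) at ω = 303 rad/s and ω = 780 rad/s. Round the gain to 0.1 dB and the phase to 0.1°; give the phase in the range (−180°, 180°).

ω = 303: -1.2 dB, 35.3°; ω = 780: 3.3 dB, 30.6°

At s = jω = j303:
zero (s+200): 200 + j303 → |·| = √(200²+303²) = √131809 ≈ 363.06, ∠ = arctan(303/200) ≈ 56.57°
pole (s+780): 780 + j303 → |·| = √(780²+303²) = √700209 ≈ 836.78, ∠ = arctan(303/780) ≈ 21.23°
|T| = 2 · 363.06 / 836.78 ≈ 0.86775
Gain = 20 log₁₀(0.86775) ≈ -1.23 dB
∠T = 56.57° − 21.23° = 35.34°

At s = jω = j780:
zero (s+200): 200 + j780 → |·| = √(200²+780²) = √648400 ≈ 805.23, ∠ = arctan(780/200) ≈ 75.62°
pole (s+780): 780 + j780 → |·| = √(780²+780²) = √1216800 ≈ 1103.1, ∠ = arctan(780/780) ≈ 45.00°
|T| = 2 · 805.23 / 1103.1 ≈ 1.4599
Gain = 20 log₁₀(1.4599) ≈ 3.29 dB
∠T = 75.62° − 45.00° = 30.62°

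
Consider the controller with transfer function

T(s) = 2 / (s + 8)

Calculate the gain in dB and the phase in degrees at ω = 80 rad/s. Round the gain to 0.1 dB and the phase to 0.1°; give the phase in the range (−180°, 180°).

Substitute s = j80:
Numerator: 2 = 2 + j0
Denominator: (j80) + 8 = 8 + j80
|N| = √(2² + 0²) ≈ 2, ∠N ≈ 0.00°
|D| = √(8² + 80²) ≈ 80.399, ∠D ≈ 84.29°
|T| = 2 / 80.399 ≈ 0.024876
Gain = 20 log₁₀(0.024876) ≈ -32.08 dB
∠T = 0.00° − 84.29° = -84.29°

-32.1 dB, -84.3°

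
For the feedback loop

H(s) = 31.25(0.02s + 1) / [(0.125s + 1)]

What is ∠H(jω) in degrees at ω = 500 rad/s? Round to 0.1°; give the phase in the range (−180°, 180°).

-4.8°

At ω = 500 rad/s:
zero (1 + j500·0.02) = 1 + j10 → |·| ≈ 10.05, ∠ ≈ 84.29°
pole (1 + j500·0.125) = 1 + j62.5 → |·| ≈ 62.508, ∠ ≈ 89.08°
∠H = (84.29°) − (89.08°) = -4.79°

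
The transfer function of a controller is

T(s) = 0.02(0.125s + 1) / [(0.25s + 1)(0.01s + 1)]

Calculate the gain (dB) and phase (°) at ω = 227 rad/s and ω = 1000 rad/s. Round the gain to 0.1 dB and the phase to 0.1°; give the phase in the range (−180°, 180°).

At ω = 227 rad/s:
zero (1 + j227·0.125) = 1 + j28.375 → |·| ≈ 28.393, ∠ ≈ 87.98°
pole (1 + j227·0.25) = 1 + j56.75 → |·| ≈ 56.759, ∠ ≈ 88.99°
pole (1 + j227·0.01) = 1 + j2.27 → |·| ≈ 2.4805, ∠ ≈ 66.23°
|T| = 0.02 · 28.393 / (56.759 · 2.4805) ≈ 0.0040334
Gain = 20 log₁₀(0.0040334) ≈ -47.89 dB
∠T = (87.98°) − (88.99° + 66.23°) = -67.24°

At ω = 1000 rad/s:
zero (1 + j1000·0.125) = 1 + j125 → |·| ≈ 125, ∠ ≈ 89.54°
pole (1 + j1000·0.25) = 1 + j250 → |·| ≈ 250, ∠ ≈ 89.77°
pole (1 + j1000·0.01) = 1 + j10 → |·| ≈ 10.05, ∠ ≈ 84.29°
|T| = 0.02 · 125 / (250 · 10.05) ≈ 0.00099502
Gain = 20 log₁₀(0.00099502) ≈ -60.04 dB
∠T = (89.54°) − (89.77° + 84.29°) = -84.52°

ω = 227: -47.9 dB, -67.2°; ω = 1000: -60.0 dB, -84.5°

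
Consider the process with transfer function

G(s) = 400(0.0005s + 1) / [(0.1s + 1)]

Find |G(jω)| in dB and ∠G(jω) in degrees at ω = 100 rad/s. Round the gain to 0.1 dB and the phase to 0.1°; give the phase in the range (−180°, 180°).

32.0 dB, -81.4°

At ω = 100 rad/s:
zero (1 + j100·0.0005) = 1 + j0.05 → |·| ≈ 1.0012, ∠ ≈ 2.86°
pole (1 + j100·0.1) = 1 + j10 → |·| ≈ 10.05, ∠ ≈ 84.29°
|G| = 400 · 1.0012 / (10.05) ≈ 39.849
Gain = 20 log₁₀(39.849) ≈ 32.01 dB
∠G = (2.86°) − (84.29°) = -81.43°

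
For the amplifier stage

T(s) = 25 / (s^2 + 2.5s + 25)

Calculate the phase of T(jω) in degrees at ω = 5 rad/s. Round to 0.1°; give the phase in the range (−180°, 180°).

At s = jω = j5:
quadratic: (j5)² + 2.5·j5 + 25 = 0 + j12.5 → |·| ≈ 12.5, ∠ ≈ 90.00°
∠T = 0.00° − 90.00° = -90.00°

-90.0°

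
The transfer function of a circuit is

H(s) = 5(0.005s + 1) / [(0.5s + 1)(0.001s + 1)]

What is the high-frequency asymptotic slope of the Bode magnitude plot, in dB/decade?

Each pole contributes −20 dB/decade at high frequency; each zero contributes +20 dB/decade.
Net: 1 zero(s) − 2 pole(s) → -20 dB/decade.

-20 dB/decade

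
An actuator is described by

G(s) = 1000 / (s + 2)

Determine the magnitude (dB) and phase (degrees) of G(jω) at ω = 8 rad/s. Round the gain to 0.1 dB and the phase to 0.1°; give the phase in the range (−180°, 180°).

At s = jω = j8:
pole (s+2): 2 + j8 → |·| = √(2²+8²) = √68 ≈ 8.2462, ∠ = arctan(8/2) ≈ 75.96°
|G| = 1000 / 8.2462 ≈ 121.27
Gain = 20 log₁₀(121.27) ≈ 41.68 dB
∠G = 0.00° − 75.96° = -75.96°

41.7 dB, -76.0°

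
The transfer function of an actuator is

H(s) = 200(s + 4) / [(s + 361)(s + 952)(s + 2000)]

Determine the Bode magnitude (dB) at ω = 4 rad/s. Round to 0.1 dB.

-115.7 dB

At s = jω = j4:
zero (s+4): 4 + j4 → |·| = √(4²+4²) = √32 ≈ 5.6569, ∠ = arctan(4/4) ≈ 45.00°
pole (s+361): 361 + j4 → |·| = √(361²+4²) = √130337 ≈ 361.02, ∠ = arctan(4/361) ≈ 0.63°
pole (s+952): 952 + j4 → |·| = √(952²+4²) = √906320 ≈ 952.01, ∠ = arctan(4/952) ≈ 0.24°
pole (s+2000): 2000 + j4 → |·| = √(2000²+4²) = √4000016 ≈ 2000, ∠ = arctan(4/2000) ≈ 0.11°
|H| = 200 · 5.6569 / 6.8739e+08 ≈ 1.6459e-06
Gain = 20 log₁₀(1.6459e-06) ≈ -115.67 dB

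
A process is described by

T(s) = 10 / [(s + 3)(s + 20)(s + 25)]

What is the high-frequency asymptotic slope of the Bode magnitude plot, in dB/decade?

-60 dB/decade

Each pole contributes −20 dB/decade at high frequency; each zero contributes +20 dB/decade.
Net: 0 zero(s) − 3 pole(s) → -60 dB/decade.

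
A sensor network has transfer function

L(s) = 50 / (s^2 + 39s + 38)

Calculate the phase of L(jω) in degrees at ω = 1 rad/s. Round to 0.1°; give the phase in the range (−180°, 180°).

-46.5°

Substitute s = j1:
Numerator: 50 = 50 + j0
Denominator: (j1)^2 + 39(j1) + 38 = 37 + j39
|N| = √(50² + 0²) ≈ 50, ∠N ≈ 0.00°
|D| = √(37² + 39²) ≈ 53.759, ∠D ≈ 46.51°
∠L = 0.00° − 46.51° = -46.51°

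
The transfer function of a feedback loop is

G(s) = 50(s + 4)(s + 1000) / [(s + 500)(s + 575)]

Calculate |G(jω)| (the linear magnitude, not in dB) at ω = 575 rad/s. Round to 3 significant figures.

At s = jω = j575:
zero (s+4): 4 + j575 → |·| = √(4²+575²) = √330641 ≈ 575.01, ∠ = arctan(575/4) ≈ 89.60°
zero (s+1000): 1000 + j575 → |·| = √(1000²+575²) = √1330625 ≈ 1153.5, ∠ = arctan(575/1000) ≈ 29.90°
pole (s+500): 500 + j575 → |·| = √(500²+575²) = √580625 ≈ 761.99, ∠ = arctan(575/500) ≈ 48.99°
pole (s+575): 575 + j575 → |·| = √(575²+575²) = √661250 ≈ 813.17, ∠ = arctan(575/575) ≈ 45.00°
|G| = 50 · 6.6327e+05 / 6.1963e+05 ≈ 53.521

53.5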